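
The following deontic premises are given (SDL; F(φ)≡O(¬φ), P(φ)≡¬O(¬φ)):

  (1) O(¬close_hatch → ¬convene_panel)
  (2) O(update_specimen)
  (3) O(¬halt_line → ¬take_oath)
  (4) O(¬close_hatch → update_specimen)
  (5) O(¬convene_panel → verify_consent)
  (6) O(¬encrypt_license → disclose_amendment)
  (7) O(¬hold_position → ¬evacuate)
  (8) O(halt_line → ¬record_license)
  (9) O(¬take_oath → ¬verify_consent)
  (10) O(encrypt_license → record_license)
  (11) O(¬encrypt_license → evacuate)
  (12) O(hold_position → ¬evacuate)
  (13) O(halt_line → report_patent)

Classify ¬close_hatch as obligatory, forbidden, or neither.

Premises 12 and 7 are O(hold_position → ¬evacuate) and O(¬hold_position → ¬evacuate); every ideal world satisfies hold_position or ¬hold_position, so in either case ¬evacuate holds — hence O(¬evacuate).
Premise 11 is O(¬encrypt_license → evacuate); contrapositively O(¬evacuate → encrypt_license). Since O(¬evacuate) holds, K gives O(encrypt_license).
Premise 10 is O(encrypt_license → record_license); since O(encrypt_license), deontic closure gives O(record_license).
The contrapositive of premise 8 (O(halt_line → ¬record_license)) is O(record_license → ¬halt_line), and O(record_license) is already established, so O(¬halt_line).
With premise 3, O(¬halt_line → ¬take_oath), the K-axiom yields O(¬take_oath).
Applying K to premise 9 (O(¬take_oath → ¬verify_consent)) and O(¬take_oath) yields O(¬verify_consent).
Premise 5, O(¬convene_panel → verify_consent), contraposes to O(¬verify_consent → convene_panel); with O(¬verify_consent) we get O(convene_panel).
Premise 1, O(¬close_hatch → ¬convene_panel), contraposes to O(convene_panel → close_hatch); with O(convene_panel) we get O(close_hatch).
Premises 2, 4, 6, 13 do not contribute to this derivation.
Thus O(close_hatch), which is F(¬close_hatch): ¬close_hatch is forbidden.

Forbidden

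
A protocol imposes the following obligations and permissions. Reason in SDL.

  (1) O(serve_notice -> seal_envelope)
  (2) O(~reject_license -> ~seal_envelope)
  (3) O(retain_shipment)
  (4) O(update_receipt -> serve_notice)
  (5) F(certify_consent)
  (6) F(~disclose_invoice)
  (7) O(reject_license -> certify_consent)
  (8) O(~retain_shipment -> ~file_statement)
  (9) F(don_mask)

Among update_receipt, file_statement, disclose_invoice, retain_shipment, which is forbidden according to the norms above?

update_receipt

Premise 5 is F(certify_consent), i.e. O(~certify_consent).
Premise 7 is O(reject_license -> certify_consent); contrapositively O(~certify_consent -> ~reject_license). Since O(~certify_consent) holds, K gives O(~reject_license).
Premise 2 is O(~reject_license -> ~seal_envelope); since O(~reject_license), deontic closure gives O(~seal_envelope).
The contrapositive of premise 1 (O(serve_notice -> seal_envelope)) is O(~seal_envelope -> ~serve_notice), and O(~seal_envelope) is already established, so O(~serve_notice).
Premise 4 is O(update_receipt -> serve_notice); contrapositively O(~serve_notice -> ~update_receipt). Since O(~serve_notice) holds, K gives O(~update_receipt).
So O(~update_receipt) holds, i.e. update_receipt is forbidden. None of the other listed options is forbidden under the premises.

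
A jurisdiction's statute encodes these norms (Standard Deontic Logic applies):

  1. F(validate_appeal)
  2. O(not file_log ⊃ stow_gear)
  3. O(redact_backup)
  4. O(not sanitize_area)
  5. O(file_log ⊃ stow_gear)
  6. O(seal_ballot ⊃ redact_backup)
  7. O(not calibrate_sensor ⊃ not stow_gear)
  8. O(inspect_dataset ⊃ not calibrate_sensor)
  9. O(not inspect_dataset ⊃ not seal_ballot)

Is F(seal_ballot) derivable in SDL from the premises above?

Premises 2 and 5 are O(not file_log ⊃ stow_gear) and O(file_log ⊃ stow_gear); every ideal world satisfies not file_log or file_log, so in either case stow_gear holds — hence O(stow_gear).
Premise 7 is O(not calibrate_sensor ⊃ not stow_gear); contrapositively O(stow_gear ⊃ calibrate_sensor). Since O(stow_gear) holds, K gives O(calibrate_sensor).
Premise 8, O(inspect_dataset ⊃ not calibrate_sensor), contraposes to O(calibrate_sensor ⊃ not inspect_dataset); with O(calibrate_sensor) we get O(not inspect_dataset).
With premise 9, O(not inspect_dataset ⊃ not seal_ballot), the K-axiom yields O(not seal_ballot).
Premises 1, 3, 4, 6 do not contribute to this derivation.
So O(not seal_ballot) holds, i.e. F(seal_ballot). The claim follows.

Yes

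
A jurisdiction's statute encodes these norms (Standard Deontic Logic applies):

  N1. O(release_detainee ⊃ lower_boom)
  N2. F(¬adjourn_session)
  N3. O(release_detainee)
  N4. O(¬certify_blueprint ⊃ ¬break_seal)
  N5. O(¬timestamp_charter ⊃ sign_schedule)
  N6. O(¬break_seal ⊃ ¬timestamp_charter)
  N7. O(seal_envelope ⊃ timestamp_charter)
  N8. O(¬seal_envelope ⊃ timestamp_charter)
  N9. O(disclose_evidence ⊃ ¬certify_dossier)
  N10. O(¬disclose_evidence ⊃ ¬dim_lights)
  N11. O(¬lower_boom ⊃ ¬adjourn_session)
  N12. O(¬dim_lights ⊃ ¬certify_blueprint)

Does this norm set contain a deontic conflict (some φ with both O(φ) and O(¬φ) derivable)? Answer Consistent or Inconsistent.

Consistent

Premise 11 is O(¬lower_boom ⊃ ¬adjourn_session), but O(¬lower_boom) is not derivable from the premises, so it does not yield O(¬adjourn_session).
So O(¬adjourn_session) is not derivable, and the apparent clash with O(adjourn_session) does not arise.
A world satisfying every obligation exists (e.g. adjourn_session=true, break_seal=true, certify_blueprint=true, certify_dossier=false, dim_lights=true, disclose_evidence=true, lower_boom=true, release_detainee=true, seal_envelope=false, sign_schedule=false, timestamp_charter=true); no atom is both obligatory and forbidden, so the set is consistent.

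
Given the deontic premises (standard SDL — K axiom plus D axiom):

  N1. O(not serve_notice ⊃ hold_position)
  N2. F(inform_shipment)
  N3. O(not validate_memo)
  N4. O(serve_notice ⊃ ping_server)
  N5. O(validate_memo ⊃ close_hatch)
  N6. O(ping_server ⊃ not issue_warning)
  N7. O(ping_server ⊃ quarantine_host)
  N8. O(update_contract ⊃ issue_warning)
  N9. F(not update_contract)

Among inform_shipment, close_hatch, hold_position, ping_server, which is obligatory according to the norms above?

hold_position

F(not update_contract) at premise 9 means O(update_contract).
With premise 8, O(update_contract ⊃ issue_warning), the K-axiom yields O(issue_warning).
Premise 6, O(ping_server ⊃ not issue_warning), contraposes to O(issue_warning ⊃ not ping_server); with O(issue_warning) we get O(not ping_server).
Premise 4, O(serve_notice ⊃ ping_server), contraposes to O(not ping_server ⊃ not serve_notice); with O(not ping_server) we get O(not serve_notice).
Applying K to premise 1 (O(not serve_notice ⊃ hold_position)) and O(not serve_notice) yields O(hold_position).
So O(hold_position) holds — hold_position is obligatory. None of the other listed options is made obligatory by any chain of premises.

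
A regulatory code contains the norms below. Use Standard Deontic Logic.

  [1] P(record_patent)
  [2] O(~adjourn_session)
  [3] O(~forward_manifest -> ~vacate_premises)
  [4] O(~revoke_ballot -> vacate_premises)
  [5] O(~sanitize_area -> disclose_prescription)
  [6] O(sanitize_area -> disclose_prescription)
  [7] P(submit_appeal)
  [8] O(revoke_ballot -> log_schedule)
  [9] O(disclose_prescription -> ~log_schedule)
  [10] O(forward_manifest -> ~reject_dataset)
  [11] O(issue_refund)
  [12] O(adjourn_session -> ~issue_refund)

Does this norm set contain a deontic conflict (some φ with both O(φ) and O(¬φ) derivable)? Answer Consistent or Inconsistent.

Premise 12 is O(adjourn_session -> ~issue_refund), but O(adjourn_session) is not derivable from the premises, so it does not yield O(~issue_refund).
So O(~issue_refund) is not derivable, and the apparent clash with O(issue_refund) does not arise.
A world satisfying every obligation exists (e.g. adjourn_session=false, disclose_prescription=true, forward_manifest=true, issue_refund=true, log_schedule=false, record_patent=false, reject_dataset=false, revoke_ballot=false, sanitize_area=false, submit_appeal=false, vacate_premises=true); no atom is both obligatory and forbidden, so the set is consistent.

Consistent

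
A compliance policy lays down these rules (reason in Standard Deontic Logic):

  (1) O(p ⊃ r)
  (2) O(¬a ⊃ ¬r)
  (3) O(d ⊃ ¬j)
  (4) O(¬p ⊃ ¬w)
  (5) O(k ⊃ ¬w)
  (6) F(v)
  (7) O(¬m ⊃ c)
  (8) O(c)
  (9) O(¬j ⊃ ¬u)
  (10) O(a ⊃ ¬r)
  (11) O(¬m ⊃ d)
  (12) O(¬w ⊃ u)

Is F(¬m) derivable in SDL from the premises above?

Yes

By case analysis on ¬a: premise 2 gives O(¬a ⊃ ¬r) and premise 10 gives O(a ⊃ ¬r), so O(¬r) either way.
The contrapositive of premise 1 (O(p ⊃ r)) is O(¬r ⊃ ¬p), and O(¬r) is already established, so O(¬p).
With premise 4, O(¬p ⊃ ¬w), the K-axiom yields O(¬w).
Applying K to premise 12 (O(¬w ⊃ u)) and O(¬w) yields O(u).
Premise 9 is O(¬j ⊃ ¬u); contrapositively O(u ⊃ j). Since O(u) holds, K gives O(j).
Premise 3 is O(d ⊃ ¬j); contrapositively O(j ⊃ ¬d). Since O(j) holds, K gives O(¬d).
The contrapositive of premise 11 (O(¬m ⊃ d)) is O(¬d ⊃ m), and O(¬d) is already established, so O(m).
Premises 5, 6, 7, 8 do not contribute to this derivation.
So O(m) holds, i.e. F(¬m). The claim follows.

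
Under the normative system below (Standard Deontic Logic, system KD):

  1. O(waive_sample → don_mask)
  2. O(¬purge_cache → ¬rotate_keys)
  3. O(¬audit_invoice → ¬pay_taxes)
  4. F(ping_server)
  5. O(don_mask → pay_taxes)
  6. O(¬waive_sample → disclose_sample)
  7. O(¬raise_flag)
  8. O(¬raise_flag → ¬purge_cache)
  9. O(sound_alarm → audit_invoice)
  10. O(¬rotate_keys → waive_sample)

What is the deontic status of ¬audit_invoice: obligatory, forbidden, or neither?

Forbidden

Premise 7 states O(¬raise_flag) outright.
Premise 8 is O(¬raise_flag → ¬purge_cache); since O(¬raise_flag), deontic closure gives O(¬purge_cache).
Applying K to premise 2 (O(¬purge_cache → ¬rotate_keys)) and O(¬purge_cache) yields O(¬rotate_keys).
Applying K to premise 10 (O(¬rotate_keys → waive_sample)) and O(¬rotate_keys) yields O(waive_sample).
Applying K to premise 1 (O(waive_sample → don_mask)) and O(waive_sample) yields O(don_mask).
Applying K to premise 5 (O(don_mask → pay_taxes)) and O(don_mask) yields O(pay_taxes).
Premise 3, O(¬audit_invoice → ¬pay_taxes), contraposes to O(pay_taxes → audit_invoice); with O(pay_taxes) we get O(audit_invoice).
Premises 4, 6, 9 do not contribute to this derivation.
Thus O(audit_invoice), which is F(¬audit_invoice): ¬audit_invoice is forbidden.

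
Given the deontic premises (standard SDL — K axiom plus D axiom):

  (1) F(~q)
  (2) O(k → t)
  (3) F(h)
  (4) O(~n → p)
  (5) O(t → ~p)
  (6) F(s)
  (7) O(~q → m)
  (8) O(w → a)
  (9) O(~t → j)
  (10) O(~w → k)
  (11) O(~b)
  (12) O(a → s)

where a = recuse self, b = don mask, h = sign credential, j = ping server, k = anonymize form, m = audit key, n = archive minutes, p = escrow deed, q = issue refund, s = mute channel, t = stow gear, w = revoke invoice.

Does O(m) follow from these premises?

No

Premise 7 is O(~q → m), but O(~q) is not derivable from the premises, so it does not yield O(m).
No other premise forces O(m). An ideal world satisfying every premise can still have m false, so O(m) is not derivable.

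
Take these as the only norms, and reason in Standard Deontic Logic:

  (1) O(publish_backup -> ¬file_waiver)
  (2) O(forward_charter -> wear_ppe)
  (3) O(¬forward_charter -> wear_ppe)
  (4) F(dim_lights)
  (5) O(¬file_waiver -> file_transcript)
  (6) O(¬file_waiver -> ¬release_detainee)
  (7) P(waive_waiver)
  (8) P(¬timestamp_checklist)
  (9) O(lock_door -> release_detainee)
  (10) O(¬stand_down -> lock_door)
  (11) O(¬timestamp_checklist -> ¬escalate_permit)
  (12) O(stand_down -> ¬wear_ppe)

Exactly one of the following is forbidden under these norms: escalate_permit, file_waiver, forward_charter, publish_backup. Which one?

Premises 2 and 3 are O(forward_charter -> wear_ppe) and O(¬forward_charter -> wear_ppe); every ideal world satisfies forward_charter or ¬forward_charter, so in either case wear_ppe holds — hence O(wear_ppe).
The contrapositive of premise 12 (O(stand_down -> ¬wear_ppe)) is O(wear_ppe -> ¬stand_down), and O(wear_ppe) is already established, so O(¬stand_down).
Applying K to premise 10 (O(¬stand_down -> lock_door)) and O(¬stand_down) yields O(lock_door).
Premise 9 is O(lock_door -> release_detainee); since O(lock_door), deontic closure gives O(release_detainee).
Premise 6, O(¬file_waiver -> ¬release_detainee), contraposes to O(release_detainee -> file_waiver); with O(release_detainee) we get O(file_waiver).
Premise 1 is O(publish_backup -> ¬file_waiver); contrapositively O(file_waiver -> ¬publish_backup). Since O(file_waiver) holds, K gives O(¬publish_backup).
So O(¬publish_backup) holds, i.e. publish_backup is forbidden. None of the other listed options is forbidden under the premises.

publish_backup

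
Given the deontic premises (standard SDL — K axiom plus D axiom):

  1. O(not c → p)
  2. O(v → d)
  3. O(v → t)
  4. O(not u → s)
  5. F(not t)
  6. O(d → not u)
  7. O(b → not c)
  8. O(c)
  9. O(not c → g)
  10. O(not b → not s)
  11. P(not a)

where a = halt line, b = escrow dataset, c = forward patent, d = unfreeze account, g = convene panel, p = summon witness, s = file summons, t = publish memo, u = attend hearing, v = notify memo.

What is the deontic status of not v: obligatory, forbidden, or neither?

Premise 8 gives O(c).
Premise 7 is O(b → not c); contrapositively O(c → not b). Since O(c) holds, K gives O(not b).
From O(not b) and premise 10, O(not b → not s), we obtain O(not s).
Premise 4 is O(not u → s); contrapositively O(not s → u). Since O(not s) holds, K gives O(u).
The contrapositive of premise 6 (O(d → not u)) is O(u → not d), and O(u) is already established, so O(not d).
Premise 2 is O(v → d); contrapositively O(not d → not v). Since O(not d) holds, K gives O(not v).
Premises 1, 3, 5, 9, 11 do not contribute to this derivation.
Hence not v is obligatory.

Obligatory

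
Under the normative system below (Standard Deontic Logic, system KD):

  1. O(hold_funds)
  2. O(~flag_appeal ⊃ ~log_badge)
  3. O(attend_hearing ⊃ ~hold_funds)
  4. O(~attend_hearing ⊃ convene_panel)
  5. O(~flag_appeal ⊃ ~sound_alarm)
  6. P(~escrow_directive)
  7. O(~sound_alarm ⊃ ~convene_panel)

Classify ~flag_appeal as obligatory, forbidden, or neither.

Forbidden

Premise 1 states O(hold_funds) outright.
Premise 3 is O(attend_hearing ⊃ ~hold_funds); contrapositively O(hold_funds ⊃ ~attend_hearing). Since O(hold_funds) holds, K gives O(~attend_hearing).
Premise 4 is O(~attend_hearing ⊃ convene_panel); since O(~attend_hearing), deontic closure gives O(convene_panel).
Premise 7, O(~sound_alarm ⊃ ~convene_panel), contraposes to O(convene_panel ⊃ sound_alarm); with O(convene_panel) we get O(sound_alarm).
The contrapositive of premise 5 (O(~flag_appeal ⊃ ~sound_alarm)) is O(sound_alarm ⊃ flag_appeal), and O(sound_alarm) is already established, so O(flag_appeal).
Premises 2, 6 do not contribute to this derivation.
Thus O(flag_appeal), which is F(~flag_appeal): ~flag_appeal is forbidden.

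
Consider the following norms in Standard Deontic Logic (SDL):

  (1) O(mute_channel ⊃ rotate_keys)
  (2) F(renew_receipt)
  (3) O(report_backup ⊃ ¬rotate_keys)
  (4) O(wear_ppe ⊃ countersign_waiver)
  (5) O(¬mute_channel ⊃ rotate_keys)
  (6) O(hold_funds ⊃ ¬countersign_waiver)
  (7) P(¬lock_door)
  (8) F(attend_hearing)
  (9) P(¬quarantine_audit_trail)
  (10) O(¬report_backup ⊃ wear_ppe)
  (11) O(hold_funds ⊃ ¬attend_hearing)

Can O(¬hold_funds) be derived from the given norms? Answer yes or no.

Yes

Premises 5 and 1 cover both cases: O(¬mute_channel ⊃ rotate_keys) and O(mute_channel ⊃ rotate_keys). Since ¬mute_channel ∨ mute_channel is a tautology, O(rotate_keys) follows.
Premise 3, O(report_backup ⊃ ¬rotate_keys), contraposes to O(rotate_keys ⊃ ¬report_backup); with O(rotate_keys) we get O(¬report_backup).
From O(¬report_backup) and premise 10, O(¬report_backup ⊃ wear_ppe), we obtain O(wear_ppe).
From O(wear_ppe) and premise 4, O(wear_ppe ⊃ countersign_waiver), we obtain O(countersign_waiver).
The contrapositive of premise 6 (O(hold_funds ⊃ ¬countersign_waiver)) is O(countersign_waiver ⊃ ¬hold_funds), and O(countersign_waiver) is already established, so O(¬hold_funds).
Premises 2, 7, 8, 9, 11 do not contribute to this derivation.
So O(¬hold_funds) follows.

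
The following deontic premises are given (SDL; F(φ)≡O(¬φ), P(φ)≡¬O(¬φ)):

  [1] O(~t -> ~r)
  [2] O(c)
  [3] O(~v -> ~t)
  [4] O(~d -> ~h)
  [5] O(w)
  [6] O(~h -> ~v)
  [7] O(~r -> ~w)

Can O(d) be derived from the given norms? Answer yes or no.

Yes

From premise 5 we have O(w).
Premise 7, O(~r -> ~w), contraposes to O(w -> r); with O(w) we get O(r).
The contrapositive of premise 1 (O(~t -> ~r)) is O(r -> t), and O(r) is already established, so O(t).
Premise 3 is O(~v -> ~t); contrapositively O(t -> v). Since O(t) holds, K gives O(v).
Premise 6 is O(~h -> ~v); contrapositively O(v -> h). Since O(v) holds, K gives O(h).
Premise 4, O(~d -> ~h), contraposes to O(h -> d); with O(h) we get O(d).
Premise 2 does not contribute to this derivation.
So O(d) follows.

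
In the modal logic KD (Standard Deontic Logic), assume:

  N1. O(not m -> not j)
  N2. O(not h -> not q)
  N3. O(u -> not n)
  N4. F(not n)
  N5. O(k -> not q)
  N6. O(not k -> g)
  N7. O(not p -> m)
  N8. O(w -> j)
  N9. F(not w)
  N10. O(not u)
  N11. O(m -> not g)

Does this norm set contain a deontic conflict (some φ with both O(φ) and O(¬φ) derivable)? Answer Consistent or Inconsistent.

Premise 3 is O(u -> not n), but O(u) is not derivable from the premises, so it does not yield O(not n).
So O(not n) is not derivable, and the apparent clash with O(n) does not arise.
A world satisfying every obligation exists (e.g. g=false, h=false, j=true, k=true, m=true, n=true, p=false, q=false, u=false, w=true); no atom is both obligatory and forbidden, so the set is consistent.

Consistent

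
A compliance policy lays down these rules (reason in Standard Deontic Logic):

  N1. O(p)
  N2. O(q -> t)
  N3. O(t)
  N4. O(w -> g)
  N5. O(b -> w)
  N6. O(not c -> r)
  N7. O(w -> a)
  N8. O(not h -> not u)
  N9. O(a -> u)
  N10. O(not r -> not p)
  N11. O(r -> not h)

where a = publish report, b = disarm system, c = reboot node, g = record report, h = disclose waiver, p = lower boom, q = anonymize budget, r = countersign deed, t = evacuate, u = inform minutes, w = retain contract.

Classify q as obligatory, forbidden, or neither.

Neither

Premise 2 is O(q -> t); even if O(t) held, inferring O(q) would be affirming the consequent — invalid.
No premise or chain of K-axiom applications forces O(q), and none forces O(not q). So q is neither obligatory nor forbidden under these norms.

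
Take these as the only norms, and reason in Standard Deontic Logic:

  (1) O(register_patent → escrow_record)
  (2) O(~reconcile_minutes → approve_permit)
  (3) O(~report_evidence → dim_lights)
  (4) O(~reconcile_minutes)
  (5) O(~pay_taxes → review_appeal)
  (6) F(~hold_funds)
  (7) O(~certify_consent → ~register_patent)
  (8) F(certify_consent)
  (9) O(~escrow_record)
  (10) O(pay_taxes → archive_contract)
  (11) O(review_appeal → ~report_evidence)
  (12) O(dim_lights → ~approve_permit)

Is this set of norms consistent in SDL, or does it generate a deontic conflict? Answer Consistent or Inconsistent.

Consistent

Premise 1 is O(register_patent → escrow_record), but O(register_patent) is not derivable from the premises, so it does not yield O(escrow_record).
So O(escrow_record) is not derivable, and the apparent clash with O(~escrow_record) does not arise.
A world satisfying every obligation exists (e.g. approve_permit=true, archive_contract=true, certify_consent=false, dim_lights=false, escrow_record=false, hold_funds=true, pay_taxes=true, reconcile_minutes=false, register_patent=false, report_evidence=true, review_appeal=false); no atom is both obligatory and forbidden, so the set is consistent.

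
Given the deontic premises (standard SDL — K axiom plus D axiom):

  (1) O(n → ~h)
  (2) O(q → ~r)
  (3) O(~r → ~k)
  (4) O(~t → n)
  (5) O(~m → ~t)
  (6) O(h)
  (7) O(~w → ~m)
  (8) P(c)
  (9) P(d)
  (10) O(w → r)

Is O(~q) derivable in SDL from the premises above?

Premise 6 gives O(h).
The contrapositive of premise 1 (O(n → ~h)) is O(h → ~n), and O(h) is already established, so O(~n).
Premise 4, O(~t → n), contraposes to O(~n → t); with O(~n) we get O(t).
The contrapositive of premise 5 (O(~m → ~t)) is O(t → m), and O(t) is already established, so O(m).
The contrapositive of premise 7 (O(~w → ~m)) is O(m → w), and O(m) is already established, so O(w).
Applying K to premise 10 (O(w → r)) and O(w) yields O(r).
Premise 2 is O(q → ~r); contrapositively O(r → ~q). Since O(r) holds, K gives O(~q).
Premises 3, 8, 9 do not contribute to this derivation.
So O(~q) follows.

Yes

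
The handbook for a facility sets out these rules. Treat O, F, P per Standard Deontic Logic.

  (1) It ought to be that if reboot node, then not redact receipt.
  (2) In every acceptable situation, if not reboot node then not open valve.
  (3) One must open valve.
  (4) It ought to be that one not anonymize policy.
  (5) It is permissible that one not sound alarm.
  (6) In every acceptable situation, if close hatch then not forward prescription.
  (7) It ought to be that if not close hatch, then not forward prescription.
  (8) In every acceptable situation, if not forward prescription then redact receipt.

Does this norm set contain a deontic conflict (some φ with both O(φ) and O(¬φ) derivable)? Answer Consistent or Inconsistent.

Inconsistent

Premises 7 and 6 cover both cases: O(¬close_hatch → ¬forward_prescription) and O(close_hatch → ¬forward_prescription). Since ¬close_hatch ∨ close_hatch is a tautology, O(¬forward_prescription) follows.
From O(¬forward_prescription) and premise 8, O(¬forward_prescription → redact_receipt), we obtain O(redact_receipt).
Premise 1 is O(reboot_node → ¬redact_receipt); contrapositively O(redact_receipt → ¬reboot_node). Since O(redact_receipt) holds, K gives O(¬reboot_node).
From O(¬reboot_node) and premise 2, O(¬reboot_node → ¬open_valve), we obtain O(¬open_valve).
Yet premise 3 states O(open_valve).
We now have both O(¬open_valve) and O(open_valve) — open_valve is simultaneously obligatory and forbidden, violating the D-axiom.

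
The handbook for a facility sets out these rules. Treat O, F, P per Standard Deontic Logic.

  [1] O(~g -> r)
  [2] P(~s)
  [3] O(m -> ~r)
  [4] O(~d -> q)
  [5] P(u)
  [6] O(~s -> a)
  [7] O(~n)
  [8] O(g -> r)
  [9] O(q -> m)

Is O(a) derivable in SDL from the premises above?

No

Premise 6 is O(~s -> a), but O(~s) is not derivable from the premises (the permission P(~s) asserts only ~O(s), not O(~s)), so it does not yield O(a).
No other premise forces O(a). An ideal world satisfying every premise can still have a false, so O(a) is not derivable.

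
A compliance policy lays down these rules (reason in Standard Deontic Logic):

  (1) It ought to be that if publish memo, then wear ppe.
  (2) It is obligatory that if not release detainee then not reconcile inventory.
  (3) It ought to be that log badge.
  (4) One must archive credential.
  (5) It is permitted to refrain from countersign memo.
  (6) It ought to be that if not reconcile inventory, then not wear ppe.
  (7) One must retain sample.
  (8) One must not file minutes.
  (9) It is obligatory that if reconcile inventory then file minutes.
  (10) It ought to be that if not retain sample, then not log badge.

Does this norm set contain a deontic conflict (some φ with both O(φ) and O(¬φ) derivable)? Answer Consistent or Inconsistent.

Consistent

Premise 10 is O(¬retain_sample → ¬log_badge), but O(¬retain_sample) is not derivable from the premises, so it does not yield O(¬log_badge).
So O(¬log_badge) is not derivable, and the apparent clash with O(log_badge) does not arise.
A world satisfying every obligation exists (e.g. archive_credential=true, countersign_memo=false, file_minutes=false, log_badge=true, publish_memo=false, reconcile_inventory=false, release_detainee=false, retain_sample=true, wear_ppe=false); no atom is both obligatory and forbidden, so the set is consistent.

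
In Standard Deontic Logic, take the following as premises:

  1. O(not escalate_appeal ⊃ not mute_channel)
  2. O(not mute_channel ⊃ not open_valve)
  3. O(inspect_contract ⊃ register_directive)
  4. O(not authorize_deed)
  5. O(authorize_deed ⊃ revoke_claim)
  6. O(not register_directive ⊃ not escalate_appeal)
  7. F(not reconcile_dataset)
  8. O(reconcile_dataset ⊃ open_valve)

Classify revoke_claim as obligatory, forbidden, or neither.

Premise 5 is O(authorize_deed ⊃ revoke_claim), but O(authorize_deed) is not derivable from the premises, so it does not yield O(revoke_claim).
No premise or chain of K-axiom applications forces O(revoke_claim), and none forces O(not revoke_claim). So revoke_claim is neither obligatory nor forbidden under these norms.

Neither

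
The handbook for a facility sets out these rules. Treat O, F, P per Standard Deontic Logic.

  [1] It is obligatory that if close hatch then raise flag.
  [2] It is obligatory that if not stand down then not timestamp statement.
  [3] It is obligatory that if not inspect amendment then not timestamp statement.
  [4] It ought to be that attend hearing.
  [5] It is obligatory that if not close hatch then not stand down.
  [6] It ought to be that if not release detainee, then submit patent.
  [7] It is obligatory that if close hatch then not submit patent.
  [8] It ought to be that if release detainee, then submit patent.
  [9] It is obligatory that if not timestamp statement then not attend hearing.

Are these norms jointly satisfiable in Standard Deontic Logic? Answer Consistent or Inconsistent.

Inconsistent

Premises 6 and 8 are O(¬release_detainee → submit_patent) and O(release_detainee → submit_patent); every ideal world satisfies ¬release_detainee or release_detainee, so in either case submit_patent holds — hence O(submit_patent).
Premise 7 is O(close_hatch → ¬submit_patent); contrapositively O(submit_patent → ¬close_hatch). Since O(submit_patent) holds, K gives O(¬close_hatch).
Applying K to premise 5 (O(¬close_hatch → ¬stand_down)) and O(¬close_hatch) yields O(¬stand_down).
With premise 2, O(¬stand_down → ¬timestamp_statement), the K-axiom yields O(¬timestamp_statement).
Premise 9 is O(¬timestamp_statement → ¬attend_hearing); since O(¬timestamp_statement), deontic closure gives O(¬attend_hearing).
Yet premise 4 states O(attend_hearing).
We now have both O(¬attend_hearing) and O(attend_hearing) — attend_hearing is simultaneously obligatory and forbidden, violating the D-axiom.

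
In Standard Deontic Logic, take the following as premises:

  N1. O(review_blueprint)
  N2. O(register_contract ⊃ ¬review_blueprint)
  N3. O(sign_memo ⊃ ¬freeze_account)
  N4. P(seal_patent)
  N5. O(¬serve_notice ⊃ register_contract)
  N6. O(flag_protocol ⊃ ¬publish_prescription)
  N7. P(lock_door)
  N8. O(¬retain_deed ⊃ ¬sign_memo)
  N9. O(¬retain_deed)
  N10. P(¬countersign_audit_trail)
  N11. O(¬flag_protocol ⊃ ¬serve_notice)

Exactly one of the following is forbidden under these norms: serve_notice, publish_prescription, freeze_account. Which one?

publish_prescription

Premise 1 states O(review_blueprint) outright.
Premise 2 is O(register_contract ⊃ ¬review_blueprint); contrapositively O(review_blueprint ⊃ ¬register_contract). Since O(review_blueprint) holds, K gives O(¬register_contract).
Premise 5 is O(¬serve_notice ⊃ register_contract); contrapositively O(¬register_contract ⊃ serve_notice). Since O(¬register_contract) holds, K gives O(serve_notice).
Premise 11 is O(¬flag_protocol ⊃ ¬serve_notice); contrapositively O(serve_notice ⊃ flag_protocol). Since O(serve_notice) holds, K gives O(flag_protocol).
Applying K to premise 6 (O(flag_protocol ⊃ ¬publish_prescription)) and O(flag_protocol) yields O(¬publish_prescription).
So O(¬publish_prescription) holds, i.e. publish_prescription is forbidden. None of the other listed options is forbidden under the premises.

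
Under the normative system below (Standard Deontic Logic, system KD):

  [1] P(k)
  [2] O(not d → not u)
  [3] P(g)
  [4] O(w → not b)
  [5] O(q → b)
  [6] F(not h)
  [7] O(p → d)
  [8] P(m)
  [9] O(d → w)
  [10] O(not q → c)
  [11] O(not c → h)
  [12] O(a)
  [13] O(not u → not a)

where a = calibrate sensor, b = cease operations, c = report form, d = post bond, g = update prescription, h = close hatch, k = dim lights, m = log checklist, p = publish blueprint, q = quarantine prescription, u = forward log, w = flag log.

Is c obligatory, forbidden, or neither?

Obligatory

Premise 12 states O(a) outright.
Premise 13 is O(not u → not a); contrapositively O(a → u). Since O(a) holds, K gives O(u).
The contrapositive of premise 2 (O(not d → not u)) is O(u → d), and O(u) is already established, so O(d).
Applying K to premise 9 (O(d → w)) and O(d) yields O(w).
From O(w) and premise 4, O(w → not b), we obtain O(not b).
The contrapositive of premise 5 (O(q → b)) is O(not b → not q), and O(not b) is already established, so O(not q).
Premise 10 is O(not q → c); since O(not q), deontic closure gives O(c).
Premises 1, 3, 6, 7, 8, 11 do not contribute to this derivation.
Hence c is obligatory.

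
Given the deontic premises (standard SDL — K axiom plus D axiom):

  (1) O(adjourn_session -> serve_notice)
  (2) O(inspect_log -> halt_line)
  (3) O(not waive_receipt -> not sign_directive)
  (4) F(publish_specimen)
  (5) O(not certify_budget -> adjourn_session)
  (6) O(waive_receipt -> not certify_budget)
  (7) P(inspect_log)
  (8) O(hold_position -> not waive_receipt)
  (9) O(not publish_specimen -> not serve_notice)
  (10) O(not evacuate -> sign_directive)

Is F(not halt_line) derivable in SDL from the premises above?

No

Premise 2 is O(inspect_log -> halt_line), but O(inspect_log) is not derivable from the premises (the permission P(inspect_log) asserts only not O(not inspect_log), not O(inspect_log)), so it does not yield O(halt_line).
No other premise forces O(halt_line). An ideal world satisfying every premise can still have not halt_line true, so F(not halt_line) is not derivable.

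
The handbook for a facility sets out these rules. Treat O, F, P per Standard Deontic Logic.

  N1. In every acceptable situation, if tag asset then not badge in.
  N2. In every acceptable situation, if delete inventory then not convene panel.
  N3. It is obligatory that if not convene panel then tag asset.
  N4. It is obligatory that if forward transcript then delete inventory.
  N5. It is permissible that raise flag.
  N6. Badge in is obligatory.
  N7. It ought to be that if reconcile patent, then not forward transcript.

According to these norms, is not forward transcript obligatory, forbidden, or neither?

From premise 6 we have O(badge_in).
The contrapositive of premise 1 (O(tag_asset → ¬badge_in)) is O(badge_in → ¬tag_asset), and O(badge_in) is already established, so O(¬tag_asset).
Premise 3 is O(¬convene_panel → tag_asset); contrapositively O(¬tag_asset → convene_panel). Since O(¬tag_asset) holds, K gives O(convene_panel).
The contrapositive of premise 2 (O(delete_inventory → ¬convene_panel)) is O(convene_panel → ¬delete_inventory), and O(convene_panel) is already established, so O(¬delete_inventory).
The contrapositive of premise 4 (O(forward_transcript → delete_inventory)) is O(¬delete_inventory → ¬forward_transcript), and O(¬delete_inventory) is already established, so O(¬forward_transcript).
Premises 5, 7 do not contribute to this derivation.
Hence ¬forward_transcript is obligatory.

Obligatory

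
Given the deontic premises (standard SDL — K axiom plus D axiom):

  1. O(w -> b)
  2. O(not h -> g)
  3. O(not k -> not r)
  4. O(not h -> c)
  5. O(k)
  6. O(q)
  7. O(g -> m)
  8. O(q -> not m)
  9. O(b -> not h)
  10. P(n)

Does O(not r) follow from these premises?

Premise 3 is O(not k -> not r), but O(not k) is not derivable from the premises, so it does not yield O(not r).
No other premise forces O(not r). An ideal world satisfying every premise can still have not r false, so O(not r) is not derivable.

No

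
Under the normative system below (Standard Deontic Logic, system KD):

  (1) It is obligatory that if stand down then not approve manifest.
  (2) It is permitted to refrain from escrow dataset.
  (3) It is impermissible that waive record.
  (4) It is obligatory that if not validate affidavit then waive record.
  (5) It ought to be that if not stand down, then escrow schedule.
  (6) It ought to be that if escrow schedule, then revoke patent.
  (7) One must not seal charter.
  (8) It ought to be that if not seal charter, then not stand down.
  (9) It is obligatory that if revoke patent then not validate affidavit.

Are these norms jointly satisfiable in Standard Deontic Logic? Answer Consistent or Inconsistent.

Premise 7, F(seal_charter), is equivalent to O(¬seal_charter).
With premise 8, O(¬seal_charter → ¬stand_down), the K-axiom yields O(¬stand_down).
From O(¬stand_down) and premise 5, O(¬stand_down → escrow_schedule), we obtain O(escrow_schedule).
With premise 6, O(escrow_schedule → revoke_patent), the K-axiom yields O(revoke_patent).
From O(revoke_patent) and premise 9, O(revoke_patent → ¬validate_affidavit), we obtain O(¬validate_affidavit).
Applying K to premise 4 (O(¬validate_affidavit → waive_record)) and O(¬validate_affidavit) yields O(waive_record).
But premise 3, F(waive_record), means O(¬waive_record).
We now have both O(waive_record) and O(¬waive_record) — waive_record is simultaneously obligatory and forbidden, violating the D-axiom.

Inconsistent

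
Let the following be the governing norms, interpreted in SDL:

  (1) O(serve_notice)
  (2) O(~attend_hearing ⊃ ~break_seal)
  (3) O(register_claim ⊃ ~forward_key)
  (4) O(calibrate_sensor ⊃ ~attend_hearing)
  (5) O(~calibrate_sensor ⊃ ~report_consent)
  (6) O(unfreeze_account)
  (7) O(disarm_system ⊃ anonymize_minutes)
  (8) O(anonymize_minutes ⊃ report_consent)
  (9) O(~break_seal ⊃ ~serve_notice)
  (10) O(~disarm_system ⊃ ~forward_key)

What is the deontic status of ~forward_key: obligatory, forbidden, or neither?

Obligatory

Premise 1 gives O(serve_notice).
The contrapositive of premise 9 (O(~break_seal ⊃ ~serve_notice)) is O(serve_notice ⊃ break_seal), and O(serve_notice) is already established, so O(break_seal).
Premise 2, O(~attend_hearing ⊃ ~break_seal), contraposes to O(break_seal ⊃ attend_hearing); with O(break_seal) we get O(attend_hearing).
The contrapositive of premise 4 (O(calibrate_sensor ⊃ ~attend_hearing)) is O(attend_hearing ⊃ ~calibrate_sensor), and O(attend_hearing) is already established, so O(~calibrate_sensor).
Premise 5 is O(~calibrate_sensor ⊃ ~report_consent); since O(~calibrate_sensor), deontic closure gives O(~report_consent).
The contrapositive of premise 8 (O(anonymize_minutes ⊃ report_consent)) is O(~report_consent ⊃ ~anonymize_minutes), and O(~report_consent) is already established, so O(~anonymize_minutes).
The contrapositive of premise 7 (O(disarm_system ⊃ anonymize_minutes)) is O(~anonymize_minutes ⊃ ~disarm_system), and O(~anonymize_minutes) is already established, so O(~disarm_system).
Premise 10 is O(~disarm_system ⊃ ~forward_key); since O(~disarm_system), deontic closure gives O(~forward_key).
Premises 3, 6 do not contribute to this derivation.
Hence ~forward_key is obligatory.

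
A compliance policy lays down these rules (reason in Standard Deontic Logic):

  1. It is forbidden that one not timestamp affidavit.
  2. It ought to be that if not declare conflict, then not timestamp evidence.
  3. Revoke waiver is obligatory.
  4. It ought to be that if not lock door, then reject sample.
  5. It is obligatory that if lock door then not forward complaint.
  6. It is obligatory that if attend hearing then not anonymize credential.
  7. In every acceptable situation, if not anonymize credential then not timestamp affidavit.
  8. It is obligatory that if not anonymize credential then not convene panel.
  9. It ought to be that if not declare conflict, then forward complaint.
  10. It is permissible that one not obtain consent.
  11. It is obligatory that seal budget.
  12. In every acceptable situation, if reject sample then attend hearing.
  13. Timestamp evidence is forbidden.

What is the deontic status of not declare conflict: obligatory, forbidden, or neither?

F(¬timestamp_affidavit) at premise 1 means O(timestamp_affidavit).
The contrapositive of premise 7 (O(¬anonymize_credential → ¬timestamp_affidavit)) is O(timestamp_affidavit → anonymize_credential), and O(timestamp_affidavit) is already established, so O(anonymize_credential).
The contrapositive of premise 6 (O(attend_hearing → ¬anonymize_credential)) is O(anonymize_credential → ¬attend_hearing), and O(anonymize_credential) is already established, so O(¬attend_hearing).
Premise 12 is O(reject_sample → attend_hearing); contrapositively O(¬attend_hearing → ¬reject_sample). Since O(¬attend_hearing) holds, K gives O(¬reject_sample).
Premise 4, O(¬lock_door → reject_sample), contraposes to O(¬reject_sample → lock_door); with O(¬reject_sample) we get O(lock_door).
Premise 5 is O(lock_door → ¬forward_complaint); since O(lock_door), deontic closure gives O(¬forward_complaint).
Premise 9 is O(¬declare_conflict → forward_complaint); contrapositively O(¬forward_complaint → declare_conflict). Since O(¬forward_complaint) holds, K gives O(declare_conflict).
Premises 2, 3, 8, 10, 11, 13 do not contribute to this derivation.
Thus O(declare_conflict), which is F(¬declare_conflict): ¬declare_conflict is forbidden.

Forbidden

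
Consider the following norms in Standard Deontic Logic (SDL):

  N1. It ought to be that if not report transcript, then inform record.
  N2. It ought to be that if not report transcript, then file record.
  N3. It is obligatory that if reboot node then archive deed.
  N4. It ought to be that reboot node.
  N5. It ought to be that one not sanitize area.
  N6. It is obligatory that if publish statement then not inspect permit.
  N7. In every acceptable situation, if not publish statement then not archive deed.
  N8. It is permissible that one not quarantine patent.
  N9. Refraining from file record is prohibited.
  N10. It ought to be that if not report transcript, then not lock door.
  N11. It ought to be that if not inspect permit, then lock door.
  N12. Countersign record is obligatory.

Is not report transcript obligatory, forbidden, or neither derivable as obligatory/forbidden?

Premise 4 states O(reboot_node) outright.
With premise 3, O(reboot_node → archive_deed), the K-axiom yields O(archive_deed).
Premise 7, O(¬publish_statement → ¬archive_deed), contraposes to O(archive_deed → publish_statement); with O(archive_deed) we get O(publish_statement).
With premise 6, O(publish_statement → ¬inspect_permit), the K-axiom yields O(¬inspect_permit).
Applying K to premise 11 (O(¬inspect_permit → lock_door)) and O(¬inspect_permit) yields O(lock_door).
Premise 10 is O(¬report_transcript → ¬lock_door); contrapositively O(lock_door → report_transcript). Since O(lock_door) holds, K gives O(report_transcript).
Premises 1, 2, 5, 8, 9, 12 do not contribute to this derivation.
Thus O(report_transcript), which is F(¬report_transcript): ¬report_transcript is forbidden.

Forbidden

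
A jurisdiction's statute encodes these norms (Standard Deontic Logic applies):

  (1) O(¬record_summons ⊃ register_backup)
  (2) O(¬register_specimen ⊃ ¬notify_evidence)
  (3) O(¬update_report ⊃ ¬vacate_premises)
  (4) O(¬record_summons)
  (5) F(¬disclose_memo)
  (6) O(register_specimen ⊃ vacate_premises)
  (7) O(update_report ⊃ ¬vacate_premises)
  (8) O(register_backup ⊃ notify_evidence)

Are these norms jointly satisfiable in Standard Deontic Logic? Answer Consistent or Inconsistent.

Inconsistent

By case analysis on update_report: premise 7 gives O(update_report ⊃ ¬vacate_premises) and premise 3 gives O(¬update_report ⊃ ¬vacate_premises), so O(¬vacate_premises) either way.
Premise 6, O(register_specimen ⊃ vacate_premises), contraposes to O(¬vacate_premises ⊃ ¬register_specimen); with O(¬vacate_premises) we get O(¬register_specimen).
With premise 2, O(¬register_specimen ⊃ ¬notify_evidence), the K-axiom yields O(¬notify_evidence).
Premise 8, O(register_backup ⊃ notify_evidence), contraposes to O(¬notify_evidence ⊃ ¬register_backup); with O(¬notify_evidence) we get O(¬register_backup).
The contrapositive of premise 1 (O(¬record_summons ⊃ register_backup)) is O(¬register_backup ⊃ record_summons), and O(¬register_backup) is already established, so O(record_summons).
Yet premise 4 states O(¬record_summons).
We now have both O(record_summons) and O(¬record_summons) — record_summons is simultaneously obligatory and forbidden, violating the D-axiom.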